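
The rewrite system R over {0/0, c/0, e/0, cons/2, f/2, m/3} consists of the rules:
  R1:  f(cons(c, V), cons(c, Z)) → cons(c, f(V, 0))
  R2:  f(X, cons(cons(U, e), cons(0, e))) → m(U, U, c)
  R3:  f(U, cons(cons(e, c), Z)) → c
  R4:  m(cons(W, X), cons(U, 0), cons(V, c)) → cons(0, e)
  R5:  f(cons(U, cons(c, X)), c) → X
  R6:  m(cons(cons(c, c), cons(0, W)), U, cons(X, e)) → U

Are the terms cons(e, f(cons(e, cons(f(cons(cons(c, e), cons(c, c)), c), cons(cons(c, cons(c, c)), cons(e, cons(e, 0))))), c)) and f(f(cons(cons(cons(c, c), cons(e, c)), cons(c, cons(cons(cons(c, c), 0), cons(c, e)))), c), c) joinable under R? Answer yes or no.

Reduce t₁ = cons(e, f(cons(e, cons(f(cons(cons(c, e), cons(c, c)), c), cons(cons(c, cons(c, c)), cons(e, cons(e, 0))))), c)):
1. cons(e, f(cons(e, cons(f(cons(cons(c, e), cons(c, c)), c), cons(cons(c, cons(c, c)), cons(e, cons(e, 0))))), c))  →  cons(e, f(cons(e, cons(c, cons(cons(c, cons(c, c)), cons(e, cons(e, 0))))), c))   [R5 at 2.1.2.1]
2. cons(e, f(cons(e, cons(c, cons(cons(c, cons(c, c)), cons(e, cons(e, 0))))), c))  →  cons(e, cons(cons(c, cons(c, c)), cons(e, cons(e, 0))))   [R5 at 2]

Reduce t₂ = f(f(cons(cons(cons(c, c), cons(e, c)), cons(c, cons(cons(cons(c, c), 0), cons(c, e)))), c), c):
1. f(f(cons(cons(cons(c, c), cons(e, c)), cons(c, cons(cons(cons(c, c), 0), cons(c, e)))), c), c)  →  f(cons(cons(cons(c, c), 0), cons(c, e)), c)   [R5 at 1]
2. f(cons(cons(cons(c, c), 0), cons(c, e)), c)  →  e   [R5 at ε]

no — NF(t₁) = cons(e, cons(cons(c, cons(c, c)), cons(e, cons(e, 0)))), NF(t₂) = e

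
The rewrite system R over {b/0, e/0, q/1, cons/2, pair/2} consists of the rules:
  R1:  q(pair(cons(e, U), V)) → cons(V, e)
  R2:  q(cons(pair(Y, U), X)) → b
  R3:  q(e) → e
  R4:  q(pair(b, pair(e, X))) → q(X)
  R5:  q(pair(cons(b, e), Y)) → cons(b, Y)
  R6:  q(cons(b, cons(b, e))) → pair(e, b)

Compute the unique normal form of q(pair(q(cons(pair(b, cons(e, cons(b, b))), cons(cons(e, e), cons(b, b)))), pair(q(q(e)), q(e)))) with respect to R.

e

1. q(pair(q(cons(pair(b, cons(e, cons(b, b))), cons(cons(e, e), cons(b, b)))), pair(q(q(e)), q(e))))  →  q(pair(b, pair(q(q(e)), q(e))))   [R2 at 1.1]
2. q(pair(b, pair(q(q(e)), q(e))))  →  q(pair(b, pair(q(e), q(e))))   [R3 at 1.2.1.1]
3. q(pair(b, pair(q(e), q(e))))  →  q(pair(b, pair(e, q(e))))   [R3 at 1.2.1]
4. q(pair(b, pair(e, q(e))))  →  q(q(e))   [R4 at ε]
5. q(q(e))  →  q(e)   [R3 at 1]
6. q(e)  →  e   [R3 at ε]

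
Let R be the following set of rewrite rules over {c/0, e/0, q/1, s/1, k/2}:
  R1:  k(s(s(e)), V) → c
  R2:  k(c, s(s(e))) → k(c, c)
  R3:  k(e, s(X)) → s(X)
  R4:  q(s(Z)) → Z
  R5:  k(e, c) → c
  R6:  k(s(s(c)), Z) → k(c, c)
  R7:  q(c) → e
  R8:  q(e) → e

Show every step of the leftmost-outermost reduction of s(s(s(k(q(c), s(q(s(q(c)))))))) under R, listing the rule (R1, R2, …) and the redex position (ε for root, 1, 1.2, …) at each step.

s(s(s(s(e))))

1. s(s(s(k(q(c), s(q(s(q(c))))))))  →  s(s(s(k(e, s(q(s(q(c))))))))   [R7 at 1.1.1.1]
2. s(s(s(k(e, s(q(s(q(c))))))))  →  s(s(s(s(q(s(q(c)))))))   [R3 at 1.1.1]
3. s(s(s(s(q(s(q(c)))))))  →  s(s(s(s(q(c)))))   [R4 at 1.1.1.1]
4. s(s(s(s(q(c)))))  →  s(s(s(s(e))))   [R7 at 1.1.1.1]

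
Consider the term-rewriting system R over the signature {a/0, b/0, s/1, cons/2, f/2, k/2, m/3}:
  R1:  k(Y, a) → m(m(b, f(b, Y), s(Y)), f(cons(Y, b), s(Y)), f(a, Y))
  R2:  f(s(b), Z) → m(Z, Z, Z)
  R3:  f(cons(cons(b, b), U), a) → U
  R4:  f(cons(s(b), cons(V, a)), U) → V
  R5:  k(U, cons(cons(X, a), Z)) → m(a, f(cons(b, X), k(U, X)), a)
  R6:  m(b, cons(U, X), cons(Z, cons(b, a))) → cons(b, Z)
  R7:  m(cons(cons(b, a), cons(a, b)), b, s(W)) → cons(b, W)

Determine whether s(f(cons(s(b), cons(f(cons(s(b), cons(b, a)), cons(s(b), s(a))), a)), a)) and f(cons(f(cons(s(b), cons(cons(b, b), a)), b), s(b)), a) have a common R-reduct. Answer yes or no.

Reduce t₁ = s(f(cons(s(b), cons(f(cons(s(b), cons(b, a)), cons(s(b), s(a))), a)), a)):
1. s(f(cons(s(b), cons(f(cons(s(b), cons(b, a)), cons(s(b), s(a))), a)), a))  →  s(f(cons(s(b), cons(b, a)), cons(s(b), s(a))))   [R4 at 1]
2. s(f(cons(s(b), cons(b, a)), cons(s(b), s(a))))  →  s(b)   [R4 at 1]

Reduce t₂ = f(cons(f(cons(s(b), cons(cons(b, b), a)), b), s(b)), a):
1. f(cons(f(cons(s(b), cons(cons(b, b), a)), b), s(b)), a)  →  f(cons(cons(b, b), s(b)), a)   [R4 at 1.1]
2. f(cons(cons(b, b), s(b)), a)  →  s(b)   [R3 at ε]

yes — NF(t₁) = s(b), NF(t₂) = s(b)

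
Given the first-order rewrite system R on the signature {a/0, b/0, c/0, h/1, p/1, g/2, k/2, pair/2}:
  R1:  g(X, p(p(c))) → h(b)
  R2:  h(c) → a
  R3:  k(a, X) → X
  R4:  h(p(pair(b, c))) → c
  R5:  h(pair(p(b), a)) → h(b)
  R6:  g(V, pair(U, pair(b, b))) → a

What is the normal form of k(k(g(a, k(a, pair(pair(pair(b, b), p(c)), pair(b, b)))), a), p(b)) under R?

p(b)

1. k(k(g(a, k(a, pair(pair(pair(b, b), p(c)), pair(b, b)))), a), p(b))  →  k(k(g(a, pair(pair(pair(b, b), p(c)), pair(b, b))), a), p(b))   [R3 at 1.1.2]
2. k(k(g(a, pair(pair(pair(b, b), p(c)), pair(b, b))), a), p(b))  →  k(k(a, a), p(b))   [R6 at 1.1]
3. k(k(a, a), p(b))  →  k(a, p(b))   [R3 at 1]
4. k(a, p(b))  →  p(b)   [R3 at ε]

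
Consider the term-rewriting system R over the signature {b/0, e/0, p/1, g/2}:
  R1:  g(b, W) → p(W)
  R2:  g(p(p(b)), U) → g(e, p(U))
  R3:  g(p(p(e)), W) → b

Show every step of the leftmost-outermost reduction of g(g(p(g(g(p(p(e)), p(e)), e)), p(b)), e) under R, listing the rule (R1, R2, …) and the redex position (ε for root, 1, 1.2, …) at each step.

p(e)

1. g(g(p(g(g(p(p(e)), p(e)), e)), p(b)), e)  →  g(g(p(g(b, e)), p(b)), e)   [R3 at 1.1.1.1]
2. g(g(p(g(b, e)), p(b)), e)  →  g(g(p(p(e)), p(b)), e)   [R1 at 1.1.1]
3. g(g(p(p(e)), p(b)), e)  →  g(b, e)   [R3 at 1]
4. g(b, e)  →  p(e)   [R1 at ε]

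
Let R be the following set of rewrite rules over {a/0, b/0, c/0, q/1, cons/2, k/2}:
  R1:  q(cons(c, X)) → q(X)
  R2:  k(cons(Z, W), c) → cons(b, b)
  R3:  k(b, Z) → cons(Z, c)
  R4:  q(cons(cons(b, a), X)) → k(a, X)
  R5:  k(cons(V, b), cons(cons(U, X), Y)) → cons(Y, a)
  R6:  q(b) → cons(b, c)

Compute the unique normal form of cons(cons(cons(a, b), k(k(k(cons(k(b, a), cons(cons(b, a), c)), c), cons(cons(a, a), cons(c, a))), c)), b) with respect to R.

cons(cons(cons(a, b), cons(b, b)), b)

1. cons(cons(cons(a, b), k(k(k(cons(k(b, a), cons(cons(b, a), c)), c), cons(cons(a, a), cons(c, a))), c)), b)  →  cons(cons(cons(a, b), k(k(cons(b, b), cons(cons(a, a), cons(c, a))), c)), b)   [R2 at 1.2.1.1]
2. cons(cons(cons(a, b), k(k(cons(b, b), cons(cons(a, a), cons(c, a))), c)), b)  →  cons(cons(cons(a, b), k(cons(cons(c, a), a), c)), b)   [R5 at 1.2.1]
3. cons(cons(cons(a, b), k(cons(cons(c, a), a), c)), b)  →  cons(cons(cons(a, b), cons(b, b)), b)   [R2 at 1.2]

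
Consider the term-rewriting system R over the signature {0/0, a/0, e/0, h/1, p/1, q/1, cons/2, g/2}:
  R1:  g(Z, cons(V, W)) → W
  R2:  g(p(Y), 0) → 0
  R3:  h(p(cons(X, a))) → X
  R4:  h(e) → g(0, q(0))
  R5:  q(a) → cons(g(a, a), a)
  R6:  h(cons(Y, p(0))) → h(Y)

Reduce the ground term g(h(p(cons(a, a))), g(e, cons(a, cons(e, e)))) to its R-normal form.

1. g(h(p(cons(a, a))), g(e, cons(a, cons(e, e))))  →  g(a, g(e, cons(a, cons(e, e))))   [R3 at 1]
2. g(a, g(e, cons(a, cons(e, e))))  →  g(a, cons(e, e))   [R1 at 2]
3. g(a, cons(e, e))  →  e   [R1 at ε]

e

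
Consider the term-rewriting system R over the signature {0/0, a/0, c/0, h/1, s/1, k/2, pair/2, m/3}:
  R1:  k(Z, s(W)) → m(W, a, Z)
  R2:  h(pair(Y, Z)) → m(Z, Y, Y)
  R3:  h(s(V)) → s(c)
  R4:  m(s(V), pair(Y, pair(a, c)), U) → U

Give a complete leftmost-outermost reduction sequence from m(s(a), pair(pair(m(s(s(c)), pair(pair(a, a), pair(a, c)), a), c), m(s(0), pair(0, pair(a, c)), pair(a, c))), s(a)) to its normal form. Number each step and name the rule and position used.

1. m(s(a), pair(pair(m(s(s(c)), pair(pair(a, a), pair(a, c)), a), c), m(s(0), pair(0, pair(a, c)), pair(a, c))), s(a))  →  m(s(a), pair(pair(a, c), m(s(0), pair(0, pair(a, c)), pair(a, c))), s(a))   [R4 at 2.1.1]
2. m(s(a), pair(pair(a, c), m(s(0), pair(0, pair(a, c)), pair(a, c))), s(a))  →  m(s(a), pair(pair(a, c), pair(a, c)), s(a))   [R4 at 2.2]
3. m(s(a), pair(pair(a, c), pair(a, c)), s(a))  →  s(a)   [R4 at ε]

s(a)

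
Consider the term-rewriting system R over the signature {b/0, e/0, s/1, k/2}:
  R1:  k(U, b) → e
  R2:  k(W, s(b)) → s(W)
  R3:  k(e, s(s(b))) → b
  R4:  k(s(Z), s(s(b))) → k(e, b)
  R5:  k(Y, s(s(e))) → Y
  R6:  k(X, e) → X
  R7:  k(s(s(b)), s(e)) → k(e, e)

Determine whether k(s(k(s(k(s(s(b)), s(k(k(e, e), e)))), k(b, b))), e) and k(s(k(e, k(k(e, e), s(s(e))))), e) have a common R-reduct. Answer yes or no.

Reduce t₁ = k(s(k(s(k(s(s(b)), s(k(k(e, e), e)))), k(b, b))), e):
1. k(s(k(s(k(s(s(b)), s(k(k(e, e), e)))), k(b, b))), e)  →  s(k(s(k(s(s(b)), s(k(k(e, e), e)))), k(b, b)))   [R6 at ε]
2. s(k(s(k(s(s(b)), s(k(k(e, e), e)))), k(b, b)))  →  s(k(s(k(s(s(b)), s(k(e, e)))), k(b, b)))   [R6 at 1.1.1.2.1]
3. s(k(s(k(s(s(b)), s(k(e, e)))), k(b, b)))  →  s(k(s(k(s(s(b)), s(e))), k(b, b)))   [R6 at 1.1.1.2.1]
4. s(k(s(k(s(s(b)), s(e))), k(b, b)))  →  s(k(s(k(e, e)), k(b, b)))   [R7 at 1.1.1]
5. s(k(s(k(e, e)), k(b, b)))  →  s(k(s(e), k(b, b)))   [R6 at 1.1.1]
6. s(k(s(e), k(b, b)))  →  s(k(s(e), e))   [R1 at 1.2]
7. s(k(s(e), e))  →  s(s(e))   [R6 at 1]

Reduce t₂ = k(s(k(e, k(k(e, e), s(s(e))))), e):
1. k(s(k(e, k(k(e, e), s(s(e))))), e)  →  s(k(e, k(k(e, e), s(s(e)))))   [R6 at ε]
2. s(k(e, k(k(e, e), s(s(e)))))  →  s(k(e, k(e, e)))   [R5 at 1.2]
3. s(k(e, k(e, e)))  →  s(k(e, e))   [R6 at 1.2]
4. s(k(e, e))  →  s(e)   [R6 at 1]

no — NF(t₁) = s(s(e)), NF(t₂) = s(e)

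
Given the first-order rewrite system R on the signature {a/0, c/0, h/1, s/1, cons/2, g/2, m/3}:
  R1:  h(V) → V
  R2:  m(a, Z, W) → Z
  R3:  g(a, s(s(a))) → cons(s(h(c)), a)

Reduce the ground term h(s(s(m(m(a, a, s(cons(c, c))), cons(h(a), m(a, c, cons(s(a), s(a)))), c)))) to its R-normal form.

s(s(cons(a, c)))

1. h(s(s(m(m(a, a, s(cons(c, c))), cons(h(a), m(a, c, cons(s(a), s(a)))), c))))  →  s(s(m(m(a, a, s(cons(c, c))), cons(h(a), m(a, c, cons(s(a), s(a)))), c)))   [R1 at ε]
2. s(s(m(m(a, a, s(cons(c, c))), cons(h(a), m(a, c, cons(s(a), s(a)))), c)))  →  s(s(m(a, cons(h(a), m(a, c, cons(s(a), s(a)))), c)))   [R2 at 1.1.1]
3. s(s(m(a, cons(h(a), m(a, c, cons(s(a), s(a)))), c)))  →  s(s(cons(h(a), m(a, c, cons(s(a), s(a))))))   [R2 at 1.1]
4. s(s(cons(h(a), m(a, c, cons(s(a), s(a))))))  →  s(s(cons(a, m(a, c, cons(s(a), s(a))))))   [R1 at 1.1.1]
5. s(s(cons(a, m(a, c, cons(s(a), s(a))))))  →  s(s(cons(a, c)))   [R2 at 1.1.2]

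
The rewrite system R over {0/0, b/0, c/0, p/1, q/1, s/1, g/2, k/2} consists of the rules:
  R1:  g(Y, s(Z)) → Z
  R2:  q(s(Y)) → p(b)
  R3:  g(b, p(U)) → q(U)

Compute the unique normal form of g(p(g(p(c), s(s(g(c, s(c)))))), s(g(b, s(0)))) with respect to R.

0

1. g(p(g(p(c), s(s(g(c, s(c)))))), s(g(b, s(0))))  →  g(b, s(0))   [R1 at ε]
2. g(b, s(0))  →  0   [R1 at ε]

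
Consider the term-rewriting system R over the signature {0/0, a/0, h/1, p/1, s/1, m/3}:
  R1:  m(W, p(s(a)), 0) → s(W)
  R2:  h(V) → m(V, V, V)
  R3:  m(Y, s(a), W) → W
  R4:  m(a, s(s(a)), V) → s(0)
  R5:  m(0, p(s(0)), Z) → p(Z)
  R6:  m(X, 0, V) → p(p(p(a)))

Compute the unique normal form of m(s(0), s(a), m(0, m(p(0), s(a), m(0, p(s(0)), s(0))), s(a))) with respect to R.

1. m(s(0), s(a), m(0, m(p(0), s(a), m(0, p(s(0)), s(0))), s(a)))  →  m(0, m(p(0), s(a), m(0, p(s(0)), s(0))), s(a))   [R3 at ε]
2. m(0, m(p(0), s(a), m(0, p(s(0)), s(0))), s(a))  →  m(0, m(0, p(s(0)), s(0)), s(a))   [R3 at 2]
3. m(0, m(0, p(s(0)), s(0)), s(a))  →  m(0, p(s(0)), s(a))   [R5 at 2]
4. m(0, p(s(0)), s(a))  →  p(s(a))   [R5 at ε]

p(s(a))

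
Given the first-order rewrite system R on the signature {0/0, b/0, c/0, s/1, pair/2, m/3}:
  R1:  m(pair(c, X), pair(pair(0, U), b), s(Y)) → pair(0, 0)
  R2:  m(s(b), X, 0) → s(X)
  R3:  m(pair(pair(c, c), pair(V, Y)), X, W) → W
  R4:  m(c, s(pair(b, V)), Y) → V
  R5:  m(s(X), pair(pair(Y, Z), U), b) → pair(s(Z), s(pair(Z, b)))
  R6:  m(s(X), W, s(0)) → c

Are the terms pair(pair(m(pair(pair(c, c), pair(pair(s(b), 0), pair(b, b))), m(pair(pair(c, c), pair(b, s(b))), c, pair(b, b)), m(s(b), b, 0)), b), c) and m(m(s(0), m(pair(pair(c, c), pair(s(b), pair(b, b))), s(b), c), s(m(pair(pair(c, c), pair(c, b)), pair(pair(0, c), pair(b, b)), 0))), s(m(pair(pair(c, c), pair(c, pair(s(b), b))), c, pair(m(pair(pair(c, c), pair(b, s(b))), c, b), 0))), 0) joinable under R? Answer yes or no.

Reduce t₁ = pair(pair(m(pair(pair(c, c), pair(pair(s(b), 0), pair(b, b))), m(pair(pair(c, c), pair(b, s(b))), c, pair(b, b)), m(s(b), b, 0)), b), c):
1. pair(pair(m(pair(pair(c, c), pair(pair(s(b), 0), pair(b, b))), m(pair(pair(c, c), pair(b, s(b))), c, pair(b, b)), m(s(b), b, 0)), b), c)  →  pair(pair(m(s(b), b, 0), b), c)   [R3 at 1.1]
2. pair(pair(m(s(b), b, 0), b), c)  →  pair(pair(s(b), b), c)   [R2 at 1.1]

Reduce t₂ = m(m(s(0), m(pair(pair(c, c), pair(s(b), pair(b, b))), s(b), c), s(m(pair(pair(c, c), pair(c, b)), pair(pair(0, c), pair(b, b)), 0))), s(m(pair(pair(c, c), pair(c, pair(s(b), b))), c, pair(m(pair(pair(c, c), pair(b, s(b))), c, b), 0))), 0):
1. m(m(s(0), m(pair(pair(c, c), pair(s(b), pair(b, b))), s(b), c), s(m(pair(pair(c, c), pair(c, b)), pair(pair(0, c), pair(b, b)), 0))), s(m(pair(pair(c, c), pair(c, pair(s(b), b))), c, pair(m(pair(pair(c, c), pair(b, s(b))), c, b), 0))), 0)  →  m(m(s(0), c, s(m(pair(pair(c, c), pair(c, b)), pair(pair(0, c), pair(b, b)), 0))), s(m(pair(pair(c, c), pair(c, pair(s(b), b))), c, pair(m(pair(pair(c, c), pair(b, s(b))), c, b), 0))), 0)   [R3 at 1.2]
2. m(m(s(0), c, s(m(pair(pair(c, c), pair(c, b)), pair(pair(0, c), pair(b, b)), 0))), s(m(pair(pair(c, c), pair(c, pair(s(b), b))), c, pair(m(pair(pair(c, c), pair(b, s(b))), c, b), 0))), 0)  →  m(m(s(0), c, s(0)), s(m(pair(pair(c, c), pair(c, pair(s(b), b))), c, pair(m(pair(pair(c, c), pair(b, s(b))), c, b), 0))), 0)   [R3 at 1.3.1]
3. m(m(s(0), c, s(0)), s(m(pair(pair(c, c), pair(c, pair(s(b), b))), c, pair(m(pair(pair(c, c), pair(b, s(b))), c, b), 0))), 0)  →  m(c, s(m(pair(pair(c, c), pair(c, pair(s(b), b))), c, pair(m(pair(pair(c, c), pair(b, s(b))), c, b), 0))), 0)   [R6 at 1]
4. m(c, s(m(pair(pair(c, c), pair(c, pair(s(b), b))), c, pair(m(pair(pair(c, c), pair(b, s(b))), c, b), 0))), 0)  →  m(c, s(pair(m(pair(pair(c, c), pair(b, s(b))), c, b), 0)), 0)   [R3 at 2.1]
5. m(c, s(pair(m(pair(pair(c, c), pair(b, s(b))), c, b), 0)), 0)  →  m(c, s(pair(b, 0)), 0)   [R3 at 2.1.1]
6. m(c, s(pair(b, 0)), 0)  →  0   [R4 at ε]

no — NF(t₁) = pair(pair(s(b), b), c), NF(t₂) = 0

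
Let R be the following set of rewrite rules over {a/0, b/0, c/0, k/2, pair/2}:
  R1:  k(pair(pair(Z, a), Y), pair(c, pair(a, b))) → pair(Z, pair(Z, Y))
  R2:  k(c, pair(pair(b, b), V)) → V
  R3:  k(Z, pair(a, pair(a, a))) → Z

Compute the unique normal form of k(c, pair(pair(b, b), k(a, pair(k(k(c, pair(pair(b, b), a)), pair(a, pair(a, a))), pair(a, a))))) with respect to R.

a

1. k(c, pair(pair(b, b), k(a, pair(k(k(c, pair(pair(b, b), a)), pair(a, pair(a, a))), pair(a, a)))))  →  k(a, pair(k(k(c, pair(pair(b, b), a)), pair(a, pair(a, a))), pair(a, a)))   [R2 at ε]
2. k(a, pair(k(k(c, pair(pair(b, b), a)), pair(a, pair(a, a))), pair(a, a)))  →  k(a, pair(k(c, pair(pair(b, b), a)), pair(a, a)))   [R3 at 2.1]
3. k(a, pair(k(c, pair(pair(b, b), a)), pair(a, a)))  →  k(a, pair(a, pair(a, a)))   [R2 at 2.1]
4. k(a, pair(a, pair(a, a)))  →  a   [R3 at ε]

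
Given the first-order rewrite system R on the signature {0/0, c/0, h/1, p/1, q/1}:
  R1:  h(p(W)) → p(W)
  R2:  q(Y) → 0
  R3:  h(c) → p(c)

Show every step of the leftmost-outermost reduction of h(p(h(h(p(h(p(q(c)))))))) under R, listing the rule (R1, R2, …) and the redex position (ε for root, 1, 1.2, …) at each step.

1. h(p(h(h(p(h(p(q(c))))))))  →  p(h(h(p(h(p(q(c)))))))   [R1 at ε]
2. p(h(h(p(h(p(q(c)))))))  →  p(h(p(h(p(q(c))))))   [R1 at 1.1]
3. p(h(p(h(p(q(c))))))  →  p(p(h(p(q(c)))))   [R1 at 1]
4. p(p(h(p(q(c)))))  →  p(p(p(q(c))))   [R1 at 1.1]
5. p(p(p(q(c))))  →  p(p(p(0)))   [R2 at 1.1.1]

p(p(p(0)))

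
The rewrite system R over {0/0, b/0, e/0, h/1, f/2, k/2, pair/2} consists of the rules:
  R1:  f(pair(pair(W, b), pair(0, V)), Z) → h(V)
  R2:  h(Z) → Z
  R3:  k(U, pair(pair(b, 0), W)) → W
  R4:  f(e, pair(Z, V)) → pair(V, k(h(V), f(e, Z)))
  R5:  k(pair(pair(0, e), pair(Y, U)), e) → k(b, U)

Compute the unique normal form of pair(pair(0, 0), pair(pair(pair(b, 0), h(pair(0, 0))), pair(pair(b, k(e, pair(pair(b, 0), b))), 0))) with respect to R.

pair(pair(0, 0), pair(pair(pair(b, 0), pair(0, 0)), pair(pair(b, b), 0)))

1. pair(pair(0, 0), pair(pair(pair(b, 0), h(pair(0, 0))), pair(pair(b, k(e, pair(pair(b, 0), b))), 0)))  →  pair(pair(0, 0), pair(pair(pair(b, 0), pair(0, 0)), pair(pair(b, k(e, pair(pair(b, 0), b))), 0)))   [R2 at 2.1.2]
2. pair(pair(0, 0), pair(pair(pair(b, 0), pair(0, 0)), pair(pair(b, k(e, pair(pair(b, 0), b))), 0)))  →  pair(pair(0, 0), pair(pair(pair(b, 0), pair(0, 0)), pair(pair(b, b), 0)))   [R3 at 2.2.1.2]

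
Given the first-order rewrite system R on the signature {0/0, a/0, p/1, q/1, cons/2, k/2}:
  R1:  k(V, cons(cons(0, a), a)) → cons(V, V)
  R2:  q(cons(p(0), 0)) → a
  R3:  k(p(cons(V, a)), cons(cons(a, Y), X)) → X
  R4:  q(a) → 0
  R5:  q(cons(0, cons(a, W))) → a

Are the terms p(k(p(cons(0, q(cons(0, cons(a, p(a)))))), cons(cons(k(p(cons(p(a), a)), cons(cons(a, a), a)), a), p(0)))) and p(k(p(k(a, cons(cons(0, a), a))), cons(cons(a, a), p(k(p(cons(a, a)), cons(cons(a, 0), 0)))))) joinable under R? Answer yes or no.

yes — NF(t₁) = p(p(0)), NF(t₂) = p(p(0))

Reduce t₁ = p(k(p(cons(0, q(cons(0, cons(a, p(a)))))), cons(cons(k(p(cons(p(a), a)), cons(cons(a, a), a)), a), p(0)))):
1. p(k(p(cons(0, q(cons(0, cons(a, p(a)))))), cons(cons(k(p(cons(p(a), a)), cons(cons(a, a), a)), a), p(0))))  →  p(k(p(cons(0, a)), cons(cons(k(p(cons(p(a), a)), cons(cons(a, a), a)), a), p(0))))   [R5 at 1.1.1.2]
2. p(k(p(cons(0, a)), cons(cons(k(p(cons(p(a), a)), cons(cons(a, a), a)), a), p(0))))  →  p(k(p(cons(0, a)), cons(cons(a, a), p(0))))   [R3 at 1.2.1.1]
3. p(k(p(cons(0, a)), cons(cons(a, a), p(0))))  →  p(p(0))   [R3 at 1]

Reduce t₂ = p(k(p(k(a, cons(cons(0, a), a))), cons(cons(a, a), p(k(p(cons(a, a)), cons(cons(a, 0), 0)))))):
1. p(k(p(k(a, cons(cons(0, a), a))), cons(cons(a, a), p(k(p(cons(a, a)), cons(cons(a, 0), 0))))))  →  p(k(p(cons(a, a)), cons(cons(a, a), p(k(p(cons(a, a)), cons(cons(a, 0), 0))))))   [R1 at 1.1.1]
2. p(k(p(cons(a, a)), cons(cons(a, a), p(k(p(cons(a, a)), cons(cons(a, 0), 0))))))  →  p(p(k(p(cons(a, a)), cons(cons(a, 0), 0))))   [R3 at 1]
3. p(p(k(p(cons(a, a)), cons(cons(a, 0), 0))))  →  p(p(0))   [R3 at 1.1]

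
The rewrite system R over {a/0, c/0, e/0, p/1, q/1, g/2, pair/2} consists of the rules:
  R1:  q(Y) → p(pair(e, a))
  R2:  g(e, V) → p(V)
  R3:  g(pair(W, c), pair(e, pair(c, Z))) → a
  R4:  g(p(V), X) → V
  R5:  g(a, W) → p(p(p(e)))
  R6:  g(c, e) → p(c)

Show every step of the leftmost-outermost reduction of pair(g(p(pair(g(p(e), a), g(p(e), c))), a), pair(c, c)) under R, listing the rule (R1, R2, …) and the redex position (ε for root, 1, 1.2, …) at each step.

pair(pair(e, e), pair(c, c))

1. pair(g(p(pair(g(p(e), a), g(p(e), c))), a), pair(c, c))  →  pair(pair(g(p(e), a), g(p(e), c)), pair(c, c))   [R4 at 1]
2. pair(pair(g(p(e), a), g(p(e), c)), pair(c, c))  →  pair(pair(e, g(p(e), c)), pair(c, c))   [R4 at 1.1]
3. pair(pair(e, g(p(e), c)), pair(c, c))  →  pair(pair(e, e), pair(c, c))   [R4 at 1.2]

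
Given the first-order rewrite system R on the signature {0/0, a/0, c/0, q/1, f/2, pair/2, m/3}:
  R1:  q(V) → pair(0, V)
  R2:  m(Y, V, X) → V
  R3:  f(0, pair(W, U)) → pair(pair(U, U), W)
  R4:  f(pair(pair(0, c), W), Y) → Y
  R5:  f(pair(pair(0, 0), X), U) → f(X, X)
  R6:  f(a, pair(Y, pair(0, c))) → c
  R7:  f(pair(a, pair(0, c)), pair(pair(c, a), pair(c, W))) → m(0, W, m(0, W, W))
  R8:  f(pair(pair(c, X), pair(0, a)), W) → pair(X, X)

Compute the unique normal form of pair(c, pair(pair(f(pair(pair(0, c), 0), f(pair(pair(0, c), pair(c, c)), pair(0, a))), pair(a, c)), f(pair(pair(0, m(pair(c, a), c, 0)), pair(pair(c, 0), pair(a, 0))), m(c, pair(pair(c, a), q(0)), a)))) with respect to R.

pair(c, pair(pair(pair(0, a), pair(a, c)), pair(pair(c, a), pair(0, 0))))

1. pair(c, pair(pair(f(pair(pair(0, c), 0), f(pair(pair(0, c), pair(c, c)), pair(0, a))), pair(a, c)), f(pair(pair(0, m(pair(c, a), c, 0)), pair(pair(c, 0), pair(a, 0))), m(c, pair(pair(c, a), q(0)), a))))  →  pair(c, pair(pair(f(pair(pair(0, c), pair(c, c)), pair(0, a)), pair(a, c)), f(pair(pair(0, m(pair(c, a), c, 0)), pair(pair(c, 0), pair(a, 0))), m(c, pair(pair(c, a), q(0)), a))))   [R4 at 2.1.1]
2. pair(c, pair(pair(f(pair(pair(0, c), pair(c, c)), pair(0, a)), pair(a, c)), f(pair(pair(0, m(pair(c, a), c, 0)), pair(pair(c, 0), pair(a, 0))), m(c, pair(pair(c, a), q(0)), a))))  →  pair(c, pair(pair(pair(0, a), pair(a, c)), f(pair(pair(0, m(pair(c, a), c, 0)), pair(pair(c, 0), pair(a, 0))), m(c, pair(pair(c, a), q(0)), a))))   [R4 at 2.1.1]
3. pair(c, pair(pair(pair(0, a), pair(a, c)), f(pair(pair(0, m(pair(c, a), c, 0)), pair(pair(c, 0), pair(a, 0))), m(c, pair(pair(c, a), q(0)), a))))  →  pair(c, pair(pair(pair(0, a), pair(a, c)), f(pair(pair(0, c), pair(pair(c, 0), pair(a, 0))), m(c, pair(pair(c, a), q(0)), a))))   [R2 at 2.2.1.1.2]
4. pair(c, pair(pair(pair(0, a), pair(a, c)), f(pair(pair(0, c), pair(pair(c, 0), pair(a, 0))), m(c, pair(pair(c, a), q(0)), a))))  →  pair(c, pair(pair(pair(0, a), pair(a, c)), m(c, pair(pair(c, a), q(0)), a)))   [R4 at 2.2]
5. pair(c, pair(pair(pair(0, a), pair(a, c)), m(c, pair(pair(c, a), q(0)), a)))  →  pair(c, pair(pair(pair(0, a), pair(a, c)), pair(pair(c, a), q(0))))   [R2 at 2.2]
6. pair(c, pair(pair(pair(0, a), pair(a, c)), pair(pair(c, a), q(0))))  →  pair(c, pair(pair(pair(0, a), pair(a, c)), pair(pair(c, a), pair(0, 0))))   [R1 at 2.2.2]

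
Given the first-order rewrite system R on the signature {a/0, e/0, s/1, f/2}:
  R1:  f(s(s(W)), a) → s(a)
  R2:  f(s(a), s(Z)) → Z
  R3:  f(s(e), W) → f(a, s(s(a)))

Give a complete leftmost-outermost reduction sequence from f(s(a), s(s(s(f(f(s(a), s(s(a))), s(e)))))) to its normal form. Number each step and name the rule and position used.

1. f(s(a), s(s(s(f(f(s(a), s(s(a))), s(e))))))  →  s(s(f(f(s(a), s(s(a))), s(e))))   [R2 at ε]
2. s(s(f(f(s(a), s(s(a))), s(e))))  →  s(s(f(s(a), s(e))))   [R2 at 1.1.1]
3. s(s(f(s(a), s(e))))  →  s(s(e))   [R2 at 1.1]

s(s(e))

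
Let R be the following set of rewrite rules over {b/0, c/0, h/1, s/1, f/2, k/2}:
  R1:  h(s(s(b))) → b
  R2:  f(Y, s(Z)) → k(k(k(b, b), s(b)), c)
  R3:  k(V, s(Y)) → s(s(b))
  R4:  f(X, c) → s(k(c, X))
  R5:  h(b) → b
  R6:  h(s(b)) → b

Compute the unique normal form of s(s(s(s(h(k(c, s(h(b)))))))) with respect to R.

1. s(s(s(s(h(k(c, s(h(b))))))))  →  s(s(s(s(h(s(s(b)))))))   [R3 at 1.1.1.1.1]
2. s(s(s(s(h(s(s(b)))))))  →  s(s(s(s(b))))   [R1 at 1.1.1.1]

s(s(s(s(b))))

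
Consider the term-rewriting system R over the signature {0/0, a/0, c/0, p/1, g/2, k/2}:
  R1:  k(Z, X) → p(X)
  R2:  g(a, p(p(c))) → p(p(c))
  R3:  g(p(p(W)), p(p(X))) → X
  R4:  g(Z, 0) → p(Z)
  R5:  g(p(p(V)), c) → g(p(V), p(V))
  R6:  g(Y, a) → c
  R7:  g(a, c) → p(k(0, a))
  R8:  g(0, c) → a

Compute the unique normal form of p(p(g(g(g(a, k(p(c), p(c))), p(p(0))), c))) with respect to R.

1. p(p(g(g(g(a, k(p(c), p(c))), p(p(0))), c)))  →  p(p(g(g(g(a, p(p(c))), p(p(0))), c)))   [R1 at 1.1.1.1.2]
2. p(p(g(g(g(a, p(p(c))), p(p(0))), c)))  →  p(p(g(g(p(p(c)), p(p(0))), c)))   [R2 at 1.1.1.1]
3. p(p(g(g(p(p(c)), p(p(0))), c)))  →  p(p(g(0, c)))   [R3 at 1.1.1]
4. p(p(g(0, c)))  →  p(p(a))   [R8 at 1.1]

p(p(a))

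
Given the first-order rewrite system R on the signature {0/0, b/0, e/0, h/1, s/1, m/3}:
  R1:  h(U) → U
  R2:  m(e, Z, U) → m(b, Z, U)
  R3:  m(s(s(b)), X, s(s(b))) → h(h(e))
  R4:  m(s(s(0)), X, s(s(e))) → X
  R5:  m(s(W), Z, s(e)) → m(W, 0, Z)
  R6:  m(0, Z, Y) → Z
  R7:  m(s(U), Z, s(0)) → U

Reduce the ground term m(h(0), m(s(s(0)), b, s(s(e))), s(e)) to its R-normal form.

1. m(h(0), m(s(s(0)), b, s(s(e))), s(e))  →  m(0, m(s(s(0)), b, s(s(e))), s(e))   [R1 at 1]
2. m(0, m(s(s(0)), b, s(s(e))), s(e))  →  m(s(s(0)), b, s(s(e)))   [R6 at ε]
3. m(s(s(0)), b, s(s(e)))  →  b   [R4 at ε]

b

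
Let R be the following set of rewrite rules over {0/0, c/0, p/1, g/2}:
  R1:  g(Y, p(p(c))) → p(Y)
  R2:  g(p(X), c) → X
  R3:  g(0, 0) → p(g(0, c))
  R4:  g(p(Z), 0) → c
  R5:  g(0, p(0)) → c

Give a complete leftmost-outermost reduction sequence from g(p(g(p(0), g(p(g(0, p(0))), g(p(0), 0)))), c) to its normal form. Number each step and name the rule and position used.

0

1. g(p(g(p(0), g(p(g(0, p(0))), g(p(0), 0)))), c)  →  g(p(0), g(p(g(0, p(0))), g(p(0), 0)))   [R2 at ε]
2. g(p(0), g(p(g(0, p(0))), g(p(0), 0)))  →  g(p(0), g(p(c), g(p(0), 0)))   [R5 at 2.1.1]
3. g(p(0), g(p(c), g(p(0), 0)))  →  g(p(0), g(p(c), c))   [R4 at 2.2]
4. g(p(0), g(p(c), c))  →  g(p(0), c)   [R2 at 2]
5. g(p(0), c)  →  0   [R2 at ε]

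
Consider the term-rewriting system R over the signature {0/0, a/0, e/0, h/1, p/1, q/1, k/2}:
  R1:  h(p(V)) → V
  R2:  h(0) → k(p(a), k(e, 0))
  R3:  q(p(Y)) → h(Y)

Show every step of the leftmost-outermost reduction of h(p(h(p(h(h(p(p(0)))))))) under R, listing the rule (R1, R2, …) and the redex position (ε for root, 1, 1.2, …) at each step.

1. h(p(h(p(h(h(p(p(0))))))))  →  h(p(h(h(p(p(0))))))   [R1 at ε]
2. h(p(h(h(p(p(0))))))  →  h(h(p(p(0))))   [R1 at ε]
3. h(h(p(p(0))))  →  h(p(0))   [R1 at 1]
4. h(p(0))  →  0   [R1 at ε]

0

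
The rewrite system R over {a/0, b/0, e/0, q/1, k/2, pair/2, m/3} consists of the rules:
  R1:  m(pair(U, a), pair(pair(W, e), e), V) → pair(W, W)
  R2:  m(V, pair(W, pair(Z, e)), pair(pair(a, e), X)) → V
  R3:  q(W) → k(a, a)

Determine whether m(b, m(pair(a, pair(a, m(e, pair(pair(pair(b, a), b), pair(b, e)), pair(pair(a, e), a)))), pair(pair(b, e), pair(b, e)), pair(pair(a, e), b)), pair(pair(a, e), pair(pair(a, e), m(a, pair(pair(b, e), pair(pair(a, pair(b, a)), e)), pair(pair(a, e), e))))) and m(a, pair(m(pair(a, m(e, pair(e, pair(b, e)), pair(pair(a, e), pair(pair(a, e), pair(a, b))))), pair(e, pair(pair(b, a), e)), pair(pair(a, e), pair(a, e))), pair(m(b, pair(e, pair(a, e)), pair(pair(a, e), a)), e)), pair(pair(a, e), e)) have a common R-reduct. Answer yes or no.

no — NF(t₁) = b, NF(t₂) = a

Reduce t₁ = m(b, m(pair(a, pair(a, m(e, pair(pair(pair(b, a), b), pair(b, e)), pair(pair(a, e), a)))), pair(pair(b, e), pair(b, e)), pair(pair(a, e), b)), pair(pair(a, e), pair(pair(a, e), m(a, pair(pair(b, e), pair(pair(a, pair(b, a)), e)), pair(pair(a, e), e))))):
1. m(b, m(pair(a, pair(a, m(e, pair(pair(pair(b, a), b), pair(b, e)), pair(pair(a, e), a)))), pair(pair(b, e), pair(b, e)), pair(pair(a, e), b)), pair(pair(a, e), pair(pair(a, e), m(a, pair(pair(b, e), pair(pair(a, pair(b, a)), e)), pair(pair(a, e), e)))))  →  m(b, pair(a, pair(a, m(e, pair(pair(pair(b, a), b), pair(b, e)), pair(pair(a, e), a)))), pair(pair(a, e), pair(pair(a, e), m(a, pair(pair(b, e), pair(pair(a, pair(b, a)), e)), pair(pair(a, e), e)))))   [R2 at 2]
2. m(b, pair(a, pair(a, m(e, pair(pair(pair(b, a), b), pair(b, e)), pair(pair(a, e), a)))), pair(pair(a, e), pair(pair(a, e), m(a, pair(pair(b, e), pair(pair(a, pair(b, a)), e)), pair(pair(a, e), e)))))  →  m(b, pair(a, pair(a, e)), pair(pair(a, e), pair(pair(a, e), m(a, pair(pair(b, e), pair(pair(a, pair(b, a)), e)), pair(pair(a, e), e)))))   [R2 at 2.2.2]
3. m(b, pair(a, pair(a, e)), pair(pair(a, e), pair(pair(a, e), m(a, pair(pair(b, e), pair(pair(a, pair(b, a)), e)), pair(pair(a, e), e)))))  →  b   [R2 at ε]

Reduce t₂ = m(a, pair(m(pair(a, m(e, pair(e, pair(b, e)), pair(pair(a, e), pair(pair(a, e), pair(a, b))))), pair(e, pair(pair(b, a), e)), pair(pair(a, e), pair(a, e))), pair(m(b, pair(e, pair(a, e)), pair(pair(a, e), a)), e)), pair(pair(a, e), e)):
1. m(a, pair(m(pair(a, m(e, pair(e, pair(b, e)), pair(pair(a, e), pair(pair(a, e), pair(a, b))))), pair(e, pair(pair(b, a), e)), pair(pair(a, e), pair(a, e))), pair(m(b, pair(e, pair(a, e)), pair(pair(a, e), a)), e)), pair(pair(a, e), e))  →  a   [R2 at ε]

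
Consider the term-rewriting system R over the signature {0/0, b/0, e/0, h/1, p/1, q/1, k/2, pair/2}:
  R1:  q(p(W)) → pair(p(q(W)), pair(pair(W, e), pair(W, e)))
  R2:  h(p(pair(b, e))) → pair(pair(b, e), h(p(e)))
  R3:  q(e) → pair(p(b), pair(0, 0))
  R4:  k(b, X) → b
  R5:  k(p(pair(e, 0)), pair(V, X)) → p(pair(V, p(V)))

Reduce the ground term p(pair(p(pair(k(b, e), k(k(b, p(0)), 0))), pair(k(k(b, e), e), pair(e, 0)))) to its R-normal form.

p(pair(p(pair(b, b)), pair(b, pair(e, 0))))

1. p(pair(p(pair(k(b, e), k(k(b, p(0)), 0))), pair(k(k(b, e), e), pair(e, 0))))  →  p(pair(p(pair(b, k(k(b, p(0)), 0))), pair(k(k(b, e), e), pair(e, 0))))   [R4 at 1.1.1.1]
2. p(pair(p(pair(b, k(k(b, p(0)), 0))), pair(k(k(b, e), e), pair(e, 0))))  →  p(pair(p(pair(b, k(b, 0))), pair(k(k(b, e), e), pair(e, 0))))   [R4 at 1.1.1.2.1]
3. p(pair(p(pair(b, k(b, 0))), pair(k(k(b, e), e), pair(e, 0))))  →  p(pair(p(pair(b, b)), pair(k(k(b, e), e), pair(e, 0))))   [R4 at 1.1.1.2]
4. p(pair(p(pair(b, b)), pair(k(k(b, e), e), pair(e, 0))))  →  p(pair(p(pair(b, b)), pair(k(b, e), pair(e, 0))))   [R4 at 1.2.1.1]
5. p(pair(p(pair(b, b)), pair(k(b, e), pair(e, 0))))  →  p(pair(p(pair(b, b)), pair(b, pair(e, 0))))   [R4 at 1.2.1]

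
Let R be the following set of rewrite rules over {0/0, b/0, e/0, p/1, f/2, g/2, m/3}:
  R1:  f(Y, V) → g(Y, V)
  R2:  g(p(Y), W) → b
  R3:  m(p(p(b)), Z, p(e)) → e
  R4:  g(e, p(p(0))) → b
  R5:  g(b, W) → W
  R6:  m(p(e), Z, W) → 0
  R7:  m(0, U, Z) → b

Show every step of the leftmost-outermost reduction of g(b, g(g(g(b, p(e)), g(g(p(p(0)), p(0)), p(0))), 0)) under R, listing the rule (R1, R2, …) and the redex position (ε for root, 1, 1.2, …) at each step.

1. g(b, g(g(g(b, p(e)), g(g(p(p(0)), p(0)), p(0))), 0))  →  g(g(g(b, p(e)), g(g(p(p(0)), p(0)), p(0))), 0)   [R5 at ε]
2. g(g(g(b, p(e)), g(g(p(p(0)), p(0)), p(0))), 0)  →  g(g(p(e), g(g(p(p(0)), p(0)), p(0))), 0)   [R5 at 1.1]
3. g(g(p(e), g(g(p(p(0)), p(0)), p(0))), 0)  →  g(b, 0)   [R2 at 1]
4. g(b, 0)  →  0   [R5 at ε]

0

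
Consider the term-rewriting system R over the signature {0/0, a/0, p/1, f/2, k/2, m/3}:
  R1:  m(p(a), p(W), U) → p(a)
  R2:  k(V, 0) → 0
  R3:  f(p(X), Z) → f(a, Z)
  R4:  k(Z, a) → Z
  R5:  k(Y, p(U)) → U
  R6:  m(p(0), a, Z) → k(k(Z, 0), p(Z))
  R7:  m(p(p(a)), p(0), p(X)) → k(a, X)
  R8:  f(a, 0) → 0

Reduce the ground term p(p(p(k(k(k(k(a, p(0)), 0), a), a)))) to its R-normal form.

p(p(p(0)))

1. p(p(p(k(k(k(k(a, p(0)), 0), a), a))))  →  p(p(p(k(k(k(a, p(0)), 0), a))))   [R4 at 1.1.1]
2. p(p(p(k(k(k(a, p(0)), 0), a))))  →  p(p(p(k(k(a, p(0)), 0))))   [R4 at 1.1.1]
3. p(p(p(k(k(a, p(0)), 0))))  →  p(p(p(0)))   [R2 at 1.1.1]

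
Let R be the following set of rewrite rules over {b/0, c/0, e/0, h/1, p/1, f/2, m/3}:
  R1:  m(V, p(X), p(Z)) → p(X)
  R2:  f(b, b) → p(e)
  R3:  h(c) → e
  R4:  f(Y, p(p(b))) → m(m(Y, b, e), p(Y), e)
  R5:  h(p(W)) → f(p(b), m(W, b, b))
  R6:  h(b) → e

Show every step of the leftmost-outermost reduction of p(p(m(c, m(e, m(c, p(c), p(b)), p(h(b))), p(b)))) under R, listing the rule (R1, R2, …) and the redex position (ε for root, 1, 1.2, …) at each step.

p(p(p(c)))

1. p(p(m(c, m(e, m(c, p(c), p(b)), p(h(b))), p(b))))  →  p(p(m(c, m(e, p(c), p(h(b))), p(b))))   [R1 at 1.1.2.2]
2. p(p(m(c, m(e, p(c), p(h(b))), p(b))))  →  p(p(m(c, p(c), p(b))))   [R1 at 1.1.2]
3. p(p(m(c, p(c), p(b))))  →  p(p(p(c)))   [R1 at 1.1]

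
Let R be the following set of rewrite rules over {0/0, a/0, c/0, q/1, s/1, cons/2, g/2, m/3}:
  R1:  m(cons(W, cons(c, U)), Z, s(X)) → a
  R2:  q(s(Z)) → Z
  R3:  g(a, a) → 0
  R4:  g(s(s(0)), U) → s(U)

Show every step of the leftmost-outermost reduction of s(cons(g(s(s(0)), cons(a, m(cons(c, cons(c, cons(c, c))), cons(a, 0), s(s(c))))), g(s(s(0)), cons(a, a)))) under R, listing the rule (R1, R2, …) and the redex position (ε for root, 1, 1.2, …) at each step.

s(cons(s(cons(a, a)), s(cons(a, a))))

1. s(cons(g(s(s(0)), cons(a, m(cons(c, cons(c, cons(c, c))), cons(a, 0), s(s(c))))), g(s(s(0)), cons(a, a))))  →  s(cons(s(cons(a, m(cons(c, cons(c, cons(c, c))), cons(a, 0), s(s(c))))), g(s(s(0)), cons(a, a))))   [R4 at 1.1]
2. s(cons(s(cons(a, m(cons(c, cons(c, cons(c, c))), cons(a, 0), s(s(c))))), g(s(s(0)), cons(a, a))))  →  s(cons(s(cons(a, a)), g(s(s(0)), cons(a, a))))   [R1 at 1.1.1.2]
3. s(cons(s(cons(a, a)), g(s(s(0)), cons(a, a))))  →  s(cons(s(cons(a, a)), s(cons(a, a))))   [R4 at 1.2]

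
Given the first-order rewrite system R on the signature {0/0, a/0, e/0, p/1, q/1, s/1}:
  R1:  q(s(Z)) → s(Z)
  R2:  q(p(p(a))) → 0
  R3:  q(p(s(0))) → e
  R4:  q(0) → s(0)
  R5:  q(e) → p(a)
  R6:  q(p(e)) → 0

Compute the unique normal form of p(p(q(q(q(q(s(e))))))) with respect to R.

p(p(s(e)))

1. p(p(q(q(q(q(s(e)))))))  →  p(p(q(q(q(s(e))))))   [R1 at 1.1.1.1.1]
2. p(p(q(q(q(s(e))))))  →  p(p(q(q(s(e)))))   [R1 at 1.1.1.1]
3. p(p(q(q(s(e)))))  →  p(p(q(s(e))))   [R1 at 1.1.1]
4. p(p(q(s(e))))  →  p(p(s(e)))   [R1 at 1.1]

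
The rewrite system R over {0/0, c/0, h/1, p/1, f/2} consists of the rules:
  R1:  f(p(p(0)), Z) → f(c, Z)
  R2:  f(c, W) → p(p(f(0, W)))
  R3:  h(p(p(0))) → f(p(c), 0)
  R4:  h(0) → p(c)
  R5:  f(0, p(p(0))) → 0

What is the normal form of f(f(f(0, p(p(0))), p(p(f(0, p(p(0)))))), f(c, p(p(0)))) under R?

0

1. f(f(f(0, p(p(0))), p(p(f(0, p(p(0)))))), f(c, p(p(0))))  →  f(f(0, p(p(f(0, p(p(0)))))), f(c, p(p(0))))   [R5 at 1.1]
2. f(f(0, p(p(f(0, p(p(0)))))), f(c, p(p(0))))  →  f(f(0, p(p(0))), f(c, p(p(0))))   [R5 at 1.2.1.1]
3. f(f(0, p(p(0))), f(c, p(p(0))))  →  f(0, f(c, p(p(0))))   [R5 at 1]
4. f(0, f(c, p(p(0))))  →  f(0, p(p(f(0, p(p(0))))))   [R2 at 2]
5. f(0, p(p(f(0, p(p(0))))))  →  f(0, p(p(0)))   [R5 at 2.1.1]
6. f(0, p(p(0)))  →  0   [R5 at ε]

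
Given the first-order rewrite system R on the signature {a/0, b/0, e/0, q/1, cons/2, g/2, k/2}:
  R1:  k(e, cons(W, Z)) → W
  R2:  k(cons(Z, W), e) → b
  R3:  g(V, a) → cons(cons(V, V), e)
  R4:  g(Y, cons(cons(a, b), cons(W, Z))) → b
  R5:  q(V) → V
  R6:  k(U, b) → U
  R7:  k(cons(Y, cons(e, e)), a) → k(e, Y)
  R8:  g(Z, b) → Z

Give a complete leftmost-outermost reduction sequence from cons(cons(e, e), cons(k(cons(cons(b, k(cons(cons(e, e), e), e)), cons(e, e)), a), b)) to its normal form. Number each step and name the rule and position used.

cons(cons(e, e), cons(b, b))

1. cons(cons(e, e), cons(k(cons(cons(b, k(cons(cons(e, e), e), e)), cons(e, e)), a), b))  →  cons(cons(e, e), cons(k(e, cons(b, k(cons(cons(e, e), e), e))), b))   [R7 at 2.1]
2. cons(cons(e, e), cons(k(e, cons(b, k(cons(cons(e, e), e), e))), b))  →  cons(cons(e, e), cons(b, b))   [R1 at 2.1]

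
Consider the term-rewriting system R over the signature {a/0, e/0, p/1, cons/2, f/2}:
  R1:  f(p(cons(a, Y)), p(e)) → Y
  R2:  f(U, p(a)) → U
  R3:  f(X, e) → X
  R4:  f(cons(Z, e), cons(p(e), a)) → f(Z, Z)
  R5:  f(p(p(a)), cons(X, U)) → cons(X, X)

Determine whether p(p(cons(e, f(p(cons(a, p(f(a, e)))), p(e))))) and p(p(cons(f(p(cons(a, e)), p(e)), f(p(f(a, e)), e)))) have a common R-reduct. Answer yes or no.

Reduce t₁ = p(p(cons(e, f(p(cons(a, p(f(a, e)))), p(e))))):
1. p(p(cons(e, f(p(cons(a, p(f(a, e)))), p(e)))))  →  p(p(cons(e, p(f(a, e)))))   [R1 at 1.1.2]
2. p(p(cons(e, p(f(a, e)))))  →  p(p(cons(e, p(a))))   [R3 at 1.1.2.1]

Reduce t₂ = p(p(cons(f(p(cons(a, e)), p(e)), f(p(f(a, e)), e)))):
1. p(p(cons(f(p(cons(a, e)), p(e)), f(p(f(a, e)), e))))  →  p(p(cons(e, f(p(f(a, e)), e))))   [R1 at 1.1.1]
2. p(p(cons(e, f(p(f(a, e)), e))))  →  p(p(cons(e, p(f(a, e)))))   [R3 at 1.1.2]
3. p(p(cons(e, p(f(a, e)))))  →  p(p(cons(e, p(a))))   [R3 at 1.1.2.1]

yes — NF(t₁) = p(p(cons(e, p(a)))), NF(t₂) = p(p(cons(e, p(a))))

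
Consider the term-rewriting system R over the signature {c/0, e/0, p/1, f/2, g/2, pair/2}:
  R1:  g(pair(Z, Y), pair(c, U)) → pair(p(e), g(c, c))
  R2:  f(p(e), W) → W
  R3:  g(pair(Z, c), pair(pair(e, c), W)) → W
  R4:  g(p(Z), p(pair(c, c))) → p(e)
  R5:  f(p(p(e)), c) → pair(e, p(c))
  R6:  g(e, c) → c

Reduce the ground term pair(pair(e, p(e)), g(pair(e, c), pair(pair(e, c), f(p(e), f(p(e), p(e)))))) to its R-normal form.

1. pair(pair(e, p(e)), g(pair(e, c), pair(pair(e, c), f(p(e), f(p(e), p(e))))))  →  pair(pair(e, p(e)), f(p(e), f(p(e), p(e))))   [R3 at 2]
2. pair(pair(e, p(e)), f(p(e), f(p(e), p(e))))  →  pair(pair(e, p(e)), f(p(e), p(e)))   [R2 at 2]
3. pair(pair(e, p(e)), f(p(e), p(e)))  →  pair(pair(e, p(e)), p(e))   [R2 at 2]

pair(pair(e, p(e)), p(e))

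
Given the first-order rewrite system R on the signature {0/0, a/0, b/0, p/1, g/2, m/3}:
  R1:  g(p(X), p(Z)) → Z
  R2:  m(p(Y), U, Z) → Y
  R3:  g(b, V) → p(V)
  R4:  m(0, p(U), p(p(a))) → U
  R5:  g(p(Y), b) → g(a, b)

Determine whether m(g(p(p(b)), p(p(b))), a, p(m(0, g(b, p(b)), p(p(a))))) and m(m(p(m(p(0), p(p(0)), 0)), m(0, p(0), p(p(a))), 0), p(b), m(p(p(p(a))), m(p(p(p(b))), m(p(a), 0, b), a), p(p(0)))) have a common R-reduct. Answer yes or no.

yes — NF(t₁) = b, NF(t₂) = b

Reduce t₁ = m(g(p(p(b)), p(p(b))), a, p(m(0, g(b, p(b)), p(p(a))))):
1. m(g(p(p(b)), p(p(b))), a, p(m(0, g(b, p(b)), p(p(a)))))  →  m(p(b), a, p(m(0, g(b, p(b)), p(p(a)))))   [R1 at 1]
2. m(p(b), a, p(m(0, g(b, p(b)), p(p(a)))))  →  b   [R2 at ε]

Reduce t₂ = m(m(p(m(p(0), p(p(0)), 0)), m(0, p(0), p(p(a))), 0), p(b), m(p(p(p(a))), m(p(p(p(b))), m(p(a), 0, b), a), p(p(0)))):
1. m(m(p(m(p(0), p(p(0)), 0)), m(0, p(0), p(p(a))), 0), p(b), m(p(p(p(a))), m(p(p(p(b))), m(p(a), 0, b), a), p(p(0))))  →  m(m(p(0), p(p(0)), 0), p(b), m(p(p(p(a))), m(p(p(p(b))), m(p(a), 0, b), a), p(p(0))))   [R2 at 1]
2. m(m(p(0), p(p(0)), 0), p(b), m(p(p(p(a))), m(p(p(p(b))), m(p(a), 0, b), a), p(p(0))))  →  m(0, p(b), m(p(p(p(a))), m(p(p(p(b))), m(p(a), 0, b), a), p(p(0))))   [R2 at 1]
3. m(0, p(b), m(p(p(p(a))), m(p(p(p(b))), m(p(a), 0, b), a), p(p(0))))  →  m(0, p(b), p(p(a)))   [R2 at 3]
4. m(0, p(b), p(p(a)))  →  b   [R4 at ε]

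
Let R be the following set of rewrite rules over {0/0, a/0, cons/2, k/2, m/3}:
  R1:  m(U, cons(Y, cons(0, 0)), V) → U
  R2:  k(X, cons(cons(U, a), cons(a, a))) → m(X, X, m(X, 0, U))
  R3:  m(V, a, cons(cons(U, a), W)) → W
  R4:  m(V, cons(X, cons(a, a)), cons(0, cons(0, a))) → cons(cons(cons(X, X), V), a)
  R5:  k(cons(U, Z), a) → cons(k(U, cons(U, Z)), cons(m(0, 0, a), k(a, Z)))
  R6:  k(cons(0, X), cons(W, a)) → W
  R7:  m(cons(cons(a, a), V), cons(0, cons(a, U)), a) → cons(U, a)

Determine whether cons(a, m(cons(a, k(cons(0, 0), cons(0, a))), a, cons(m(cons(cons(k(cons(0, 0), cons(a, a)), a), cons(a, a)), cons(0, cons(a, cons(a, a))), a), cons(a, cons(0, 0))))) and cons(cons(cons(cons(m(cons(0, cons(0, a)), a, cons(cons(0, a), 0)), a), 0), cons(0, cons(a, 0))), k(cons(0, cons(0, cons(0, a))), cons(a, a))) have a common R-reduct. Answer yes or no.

no — NF(t₁) = cons(a, cons(a, cons(0, 0))), NF(t₂) = cons(cons(cons(cons(0, a), 0), cons(0, cons(a, 0))), a)

Reduce t₁ = cons(a, m(cons(a, k(cons(0, 0), cons(0, a))), a, cons(m(cons(cons(k(cons(0, 0), cons(a, a)), a), cons(a, a)), cons(0, cons(a, cons(a, a))), a), cons(a, cons(0, 0))))):
1. cons(a, m(cons(a, k(cons(0, 0), cons(0, a))), a, cons(m(cons(cons(k(cons(0, 0), cons(a, a)), a), cons(a, a)), cons(0, cons(a, cons(a, a))), a), cons(a, cons(0, 0)))))  →  cons(a, m(cons(a, 0), a, cons(m(cons(cons(k(cons(0, 0), cons(a, a)), a), cons(a, a)), cons(0, cons(a, cons(a, a))), a), cons(a, cons(0, 0)))))   [R6 at 2.1.2]
2. cons(a, m(cons(a, 0), a, cons(m(cons(cons(k(cons(0, 0), cons(a, a)), a), cons(a, a)), cons(0, cons(a, cons(a, a))), a), cons(a, cons(0, 0)))))  →  cons(a, m(cons(a, 0), a, cons(m(cons(cons(a, a), cons(a, a)), cons(0, cons(a, cons(a, a))), a), cons(a, cons(0, 0)))))   [R6 at 2.3.1.1.1.1]
3. cons(a, m(cons(a, 0), a, cons(m(cons(cons(a, a), cons(a, a)), cons(0, cons(a, cons(a, a))), a), cons(a, cons(0, 0)))))  →  cons(a, m(cons(a, 0), a, cons(cons(cons(a, a), a), cons(a, cons(0, 0)))))   [R7 at 2.3.1]
4. cons(a, m(cons(a, 0), a, cons(cons(cons(a, a), a), cons(a, cons(0, 0)))))  →  cons(a, cons(a, cons(0, 0)))   [R3 at 2]

Reduce t₂ = cons(cons(cons(cons(m(cons(0, cons(0, a)), a, cons(cons(0, a), 0)), a), 0), cons(0, cons(a, 0))), k(cons(0, cons(0, cons(0, a))), cons(a, a))):
1. cons(cons(cons(cons(m(cons(0, cons(0, a)), a, cons(cons(0, a), 0)), a), 0), cons(0, cons(a, 0))), k(cons(0, cons(0, cons(0, a))), cons(a, a)))  →  cons(cons(cons(cons(0, a), 0), cons(0, cons(a, 0))), k(cons(0, cons(0, cons(0, a))), cons(a, a)))   [R3 at 1.1.1.1]
2. cons(cons(cons(cons(0, a), 0), cons(0, cons(a, 0))), k(cons(0, cons(0, cons(0, a))), cons(a, a)))  →  cons(cons(cons(cons(0, a), 0), cons(0, cons(a, 0))), a)   [R6 at 2]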